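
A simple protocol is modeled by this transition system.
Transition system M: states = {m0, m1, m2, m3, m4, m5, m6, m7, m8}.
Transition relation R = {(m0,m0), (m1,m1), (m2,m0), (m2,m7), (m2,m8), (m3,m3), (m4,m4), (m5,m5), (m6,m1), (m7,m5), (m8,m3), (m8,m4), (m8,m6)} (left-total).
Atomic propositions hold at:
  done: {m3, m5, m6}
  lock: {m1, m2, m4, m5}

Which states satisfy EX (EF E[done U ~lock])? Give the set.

{m0, m2, m3, m8}

Sat(~lock) = {m0, m3, m6, m7, m8}
E[done U ~lock]: least fixpoint, start Z0 = Sat(~lock) = {m0, m3, m6, m7, m8}, add states in Sat(done) with some successor in Z. Already a fixed point.
Sat(E[done U ~lock]) = {m0, m3, m6, m7, m8}
EF E[done U ~lock]: least fixpoint, start Z0 = {m0, m3, m6, m7, m8}, add states with some successor in Z. Z1 = {m0, m2, m3, m6, m7, m8}; fixed.
Sat(EF E[done U ~lock]) = {m0, m2, m3, m6, m7, m8}
Sat(EX (EF E[done U ~lock])) = {s : some successor in {m0, m2, m3, m6, m7, m8}} = {m0, m2, m3, m8}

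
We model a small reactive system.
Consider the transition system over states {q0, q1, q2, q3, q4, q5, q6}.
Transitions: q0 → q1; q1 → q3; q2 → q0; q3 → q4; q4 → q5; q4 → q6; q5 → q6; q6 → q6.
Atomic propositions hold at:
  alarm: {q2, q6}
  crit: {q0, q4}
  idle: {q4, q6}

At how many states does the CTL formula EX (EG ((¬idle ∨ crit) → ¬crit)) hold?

3

Sat(¬idle) = {q0, q1, q2, q3, q5}
Sat(¬idle ∨ crit) = {q0, q1, q2, q3, q4, q5}
Sat(¬crit) = {q1, q2, q3, q5, q6}
Sat((¬idle ∨ crit) → ¬crit) = {q1, q2, q3, q5, q6}
EG ((¬idle ∨ crit) → ¬crit): greatest fixpoint, start Z0 = {q1, q2, q3, q5, q6}, keep only states in Sat with some successor in Z. Z1 = {q1, q5, q6}; Z2 = {q5, q6}; fixed.
Sat(EG ((¬idle ∨ crit) → ¬crit)) = {q5, q6}
Sat(EX (EG ((¬idle ∨ crit) → ¬crit))) = {s : some successor in {q5, q6}} = {q4, q5, q6}
|Sat(EX (EG ((¬idle ∨ crit) → ¬crit)))| = |{q4, q5, q6}| = 3.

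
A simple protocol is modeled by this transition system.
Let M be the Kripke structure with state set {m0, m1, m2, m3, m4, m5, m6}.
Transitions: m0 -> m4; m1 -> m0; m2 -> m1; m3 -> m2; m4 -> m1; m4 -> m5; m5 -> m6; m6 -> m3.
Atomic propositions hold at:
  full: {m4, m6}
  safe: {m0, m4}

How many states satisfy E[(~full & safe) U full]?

Sat(~full) = {m0, m1, m2, m3, m5}
Sat(~full & safe) = {m0}
E[(~full & safe) U full]: least fixpoint, start Z0 = Sat(full) = {m4, m6}, add states in Sat(~full & safe) with some successor in Z. Z1 = {m0, m4, m6}; fixed.
Sat(E[(~full & safe) U full]) = {m0, m4, m6}
|Sat(E[(~full & safe) U full])| = |{m0, m4, m6}| = 3.

3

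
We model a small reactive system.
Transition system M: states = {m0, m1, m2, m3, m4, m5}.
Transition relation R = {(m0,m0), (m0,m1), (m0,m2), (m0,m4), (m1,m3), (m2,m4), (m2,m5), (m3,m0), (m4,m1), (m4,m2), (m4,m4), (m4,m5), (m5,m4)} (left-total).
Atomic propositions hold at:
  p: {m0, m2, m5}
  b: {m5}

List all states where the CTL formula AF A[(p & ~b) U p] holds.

{m0, m1, m2, m3, m5}

Sat(~b) = {m0, m1, m2, m3, m4}
Sat(p & ~b) = {m0, m2}
A[(p & ~b) U p]: least fixpoint, start Z0 = Sat(p) = {m0, m2, m5}, add states in Sat(p & ~b) with every successor in Z. Already a fixed point.
Sat(A[(p & ~b) U p]) = {m0, m2, m5}
AF A[(p & ~b) U p]: least fixpoint, start Z0 = {m0, m2, m5}, add states with every successor in Z. Z1 = {m0, m2, m3, m5}; Z2 = {m0, m1, m2, m3, m5}; fixed.
Sat(AF A[(p & ~b) U p]) = {m0, m1, m2, m3, m5}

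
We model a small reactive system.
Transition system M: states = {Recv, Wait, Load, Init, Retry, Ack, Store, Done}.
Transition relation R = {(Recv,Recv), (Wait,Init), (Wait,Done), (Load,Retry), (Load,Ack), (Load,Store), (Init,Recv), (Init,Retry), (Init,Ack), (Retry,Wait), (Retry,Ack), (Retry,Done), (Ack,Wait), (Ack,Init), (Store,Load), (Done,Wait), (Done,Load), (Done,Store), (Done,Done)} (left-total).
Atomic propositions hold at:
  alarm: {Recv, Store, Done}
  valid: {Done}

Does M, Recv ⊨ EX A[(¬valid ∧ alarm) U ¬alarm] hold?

Sat(¬valid) = {Recv, Wait, Load, Init, Retry, Ack, Store}
Sat(¬valid ∧ alarm) = {Recv, Store}
Sat(¬alarm) = {Wait, Load, Init, Retry, Ack}
A[(¬valid ∧ alarm) U ¬alarm]: least fixpoint, start Z0 = Sat(¬alarm) = {Wait, Load, Init, Retry, Ack}, add states in Sat(¬valid ∧ alarm) with every successor in Z. Z1 = {Wait, Load, Init, Retry, Ack, Store}; fixed.
Sat(A[(¬valid ∧ alarm) U ¬alarm]) = {Wait, Load, Init, Retry, Ack, Store}
Sat(EX A[(¬valid ∧ alarm) U ¬alarm]) = {s : some successor in {Wait, Load, Init, Retry, Ack, Store}} = {Wait, Load, Init, Retry, Ack, Store, Done}
Recv ∉ Sat(EX A[(¬valid ∧ alarm) U ¬alarm]) = {Wait, Load, Init, Retry, Ack, Store, Done}, so the formula does not hold at Recv.

No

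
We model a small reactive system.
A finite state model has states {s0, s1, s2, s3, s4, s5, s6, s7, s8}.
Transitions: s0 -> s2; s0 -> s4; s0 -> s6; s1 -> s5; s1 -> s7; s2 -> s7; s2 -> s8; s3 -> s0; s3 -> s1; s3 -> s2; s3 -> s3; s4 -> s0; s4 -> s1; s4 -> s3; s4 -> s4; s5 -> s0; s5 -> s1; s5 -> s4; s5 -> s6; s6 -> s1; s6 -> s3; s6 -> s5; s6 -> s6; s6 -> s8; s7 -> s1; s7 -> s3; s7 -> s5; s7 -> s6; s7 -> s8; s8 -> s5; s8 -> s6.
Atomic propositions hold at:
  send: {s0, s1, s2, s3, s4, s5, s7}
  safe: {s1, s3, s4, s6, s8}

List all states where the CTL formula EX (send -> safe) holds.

{s0, s2, s3, s4, s5, s6, s7, s8}

Sat(send -> safe) = {s1, s3, s4, s6, s8}
Sat(EX (send -> safe)) = {s : some successor in {s1, s3, s4, s6, s8}} = {s0, s2, s3, s4, s5, s6, s7, s8}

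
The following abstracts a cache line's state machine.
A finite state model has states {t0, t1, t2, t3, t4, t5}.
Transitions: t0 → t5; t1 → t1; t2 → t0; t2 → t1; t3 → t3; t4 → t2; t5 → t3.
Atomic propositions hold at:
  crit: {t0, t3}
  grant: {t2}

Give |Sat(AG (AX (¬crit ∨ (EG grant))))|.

1

Sat(¬crit) = {t1, t2, t4, t5}
EG grant: greatest fixpoint, start Z0 = {t2}, keep only states in Sat with some successor in Z. Z1 = ∅; fixed.
Sat(EG grant) = ∅
Sat(¬crit ∨ (EG grant)) = {t1, t2, t4, t5}
Sat(AX (¬crit ∨ (EG grant))) = {s : every successor in {t1, t2, t4, t5}} = {t0, t1, t4}
AG (AX (¬crit ∨ (EG grant))): greatest fixpoint, start Z0 = {t0, t1, t4}, keep only states in Sat with every successor in Z. Z1 = {t1}; fixed.
Sat(AG (AX (¬crit ∨ (EG grant)))) = {t1}
|Sat(AG (AX (¬crit ∨ (EG grant))))| = |{t1}| = 1.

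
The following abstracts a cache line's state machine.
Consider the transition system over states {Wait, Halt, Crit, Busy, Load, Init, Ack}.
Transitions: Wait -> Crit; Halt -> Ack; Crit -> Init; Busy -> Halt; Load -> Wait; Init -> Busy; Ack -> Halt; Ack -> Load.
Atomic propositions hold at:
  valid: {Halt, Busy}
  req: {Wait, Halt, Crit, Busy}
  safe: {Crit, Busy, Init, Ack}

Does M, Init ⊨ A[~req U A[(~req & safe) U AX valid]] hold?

Yes

Sat(~req) = {Load, Init, Ack}
Sat(~req & safe) = {Init, Ack}
Sat(AX valid) = {s : every successor in {Halt, Busy}} = {Busy, Init}
A[(~req & safe) U AX valid]: least fixpoint, start Z0 = Sat(AX valid) = {Busy, Init}, add states in Sat(~req & safe) with every successor in Z. Already a fixed point.
Sat(A[(~req & safe) U AX valid]) = {Busy, Init}
A[~req U A[(~req & safe) U AX valid]]: least fixpoint, start Z0 = Sat(A[(~req & safe) U AX valid]) = {Busy, Init}, add states in Sat(~req) with every successor in Z. Already a fixed point.
Sat(A[~req U A[(~req & safe) U AX valid]]) = {Busy, Init}
Init ∈ Sat(A[~req U A[(~req & safe) U AX valid]]) = {Busy, Init}, so the formula holds at Init.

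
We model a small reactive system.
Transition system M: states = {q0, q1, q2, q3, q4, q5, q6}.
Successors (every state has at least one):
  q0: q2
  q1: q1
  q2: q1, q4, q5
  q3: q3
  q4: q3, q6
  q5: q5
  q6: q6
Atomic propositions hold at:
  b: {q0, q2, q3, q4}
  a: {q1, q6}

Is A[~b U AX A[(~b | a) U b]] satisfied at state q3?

Sat(~b) = {q1, q5, q6}
Sat(~b | a) = {q1, q5, q6}
A[(~b | a) U b]: least fixpoint, start Z0 = Sat(b) = {q0, q2, q3, q4}, add states in Sat(~b | a) with every successor in Z. Already a fixed point.
Sat(A[(~b | a) U b]) = {q0, q2, q3, q4}
Sat(AX A[(~b | a) U b]) = {s : every successor in {q0, q2, q3, q4}} = {q0, q3}
A[~b U AX A[(~b | a) U b]]: least fixpoint, start Z0 = Sat(AX A[(~b | a) U b]) = {q0, q3}, add states in Sat(~b) with every successor in Z. Already a fixed point.
Sat(A[~b U AX A[(~b | a) U b]]) = {q0, q3}
q3 ∈ Sat(A[~b U AX A[(~b | a) U b]]) = {q0, q3}, so the formula holds at q3.

Yes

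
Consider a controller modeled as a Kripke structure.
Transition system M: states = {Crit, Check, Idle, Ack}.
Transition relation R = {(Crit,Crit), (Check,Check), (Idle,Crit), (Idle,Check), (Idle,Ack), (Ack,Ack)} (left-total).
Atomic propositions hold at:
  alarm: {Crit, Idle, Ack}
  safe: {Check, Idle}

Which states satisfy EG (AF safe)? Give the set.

{Check, Idle}

AF safe: least fixpoint, start Z0 = {Check, Idle}, add states with every successor in Z. Already a fixed point.
Sat(AF safe) = {Check, Idle}
EG (AF safe): greatest fixpoint, start Z0 = {Check, Idle}, keep only states in Sat with some successor in Z. Already a fixed point.
Sat(EG (AF safe)) = {Check, Idle}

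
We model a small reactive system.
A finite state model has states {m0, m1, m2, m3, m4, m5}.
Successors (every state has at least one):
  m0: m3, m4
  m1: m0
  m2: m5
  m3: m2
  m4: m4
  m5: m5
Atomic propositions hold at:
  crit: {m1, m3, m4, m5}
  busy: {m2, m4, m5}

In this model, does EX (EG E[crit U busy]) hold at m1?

E[crit U busy]: least fixpoint, start Z0 = Sat(busy) = {m2, m4, m5}, add states in Sat(crit) with some successor in Z. Z1 = {m2, m3, m4, m5}; fixed.
Sat(E[crit U busy]) = {m2, m3, m4, m5}
EG E[crit U busy]: greatest fixpoint, start Z0 = {m2, m3, m4, m5}, keep only states in Sat with some successor in Z. Already a fixed point.
Sat(EG E[crit U busy]) = {m2, m3, m4, m5}
Sat(EX (EG E[crit U busy])) = {s : some successor in {m2, m3, m4, m5}} = {m0, m2, m3, m4, m5}
m1 ∉ Sat(EX (EG E[crit U busy])) = {m0, m2, m3, m4, m5}, so the formula does not hold at m1.

No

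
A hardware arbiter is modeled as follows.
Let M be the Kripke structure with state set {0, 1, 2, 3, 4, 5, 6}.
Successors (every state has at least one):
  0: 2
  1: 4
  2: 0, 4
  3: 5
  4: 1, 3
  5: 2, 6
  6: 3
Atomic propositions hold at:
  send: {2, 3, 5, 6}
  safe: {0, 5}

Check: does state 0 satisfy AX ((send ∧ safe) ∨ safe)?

Sat(send ∧ safe) = {5}
Sat((send ∧ safe) ∨ safe) = {0, 5}
Sat(AX ((send ∧ safe) ∨ safe)) = {s : every successor in {0, 5}} = {3}
0 ∉ Sat(AX ((send ∧ safe) ∨ safe)) = {3}, so the formula does not hold at 0.

No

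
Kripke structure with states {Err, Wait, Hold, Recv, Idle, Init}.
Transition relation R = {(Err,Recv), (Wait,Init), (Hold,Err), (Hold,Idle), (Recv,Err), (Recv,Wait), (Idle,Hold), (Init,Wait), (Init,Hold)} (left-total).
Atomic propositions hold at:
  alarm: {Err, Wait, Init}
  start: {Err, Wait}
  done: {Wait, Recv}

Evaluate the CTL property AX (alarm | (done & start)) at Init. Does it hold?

No

Sat(done & start) = {Wait}
Sat(alarm | (done & start)) = {Err, Wait, Init}
Sat(AX (alarm | (done & start))) = {s : every successor in {Err, Wait, Init}} = {Wait, Recv}
Init ∉ Sat(AX (alarm | (done & start))) = {Wait, Recv}, so the formula does not hold at Init.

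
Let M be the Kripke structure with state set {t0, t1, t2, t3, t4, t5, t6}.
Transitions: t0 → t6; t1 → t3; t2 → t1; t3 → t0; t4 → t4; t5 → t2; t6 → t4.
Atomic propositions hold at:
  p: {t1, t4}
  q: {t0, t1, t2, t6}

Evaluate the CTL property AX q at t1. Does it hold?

No

Sat(AX q) = {s : every successor in {t0, t1, t2, t6}} = {t0, t2, t3, t5}
t1 ∉ Sat(AX q) = {t0, t2, t3, t5}, so the formula does not hold at t1.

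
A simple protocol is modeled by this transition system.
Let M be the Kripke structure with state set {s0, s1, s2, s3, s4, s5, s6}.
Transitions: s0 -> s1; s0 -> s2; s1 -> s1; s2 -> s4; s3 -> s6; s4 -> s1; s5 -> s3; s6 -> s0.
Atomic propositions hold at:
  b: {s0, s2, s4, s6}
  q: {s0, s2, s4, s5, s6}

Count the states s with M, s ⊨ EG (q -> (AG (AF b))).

AF b: least fixpoint, start Z0 = {s0, s2, s4, s6}, add states with every successor in Z. Z1 = {s0, s2, s3, s4, s6}; Z2 = {s0, s2, s3, s4, s5, s6}; fixed.
Sat(AF b) = {s0, s2, s3, s4, s5, s6}
AG (AF b): greatest fixpoint, start Z0 = {s0, s2, s3, s4, s5, s6}, keep only states in Sat with every successor in Z. Z1 = {s2, s3, s5, s6}; Z2 = {s3, s5}; Z3 = {s5}; Z4 = ∅; fixed.
Sat(AG (AF b)) = ∅
Sat(q -> (AG (AF b))) = {s1, s3}
EG (q -> (AG (AF b))): greatest fixpoint, start Z0 = {s1, s3}, keep only states in Sat with some successor in Z. Z1 = {s1}; fixed.
Sat(EG (q -> (AG (AF b)))) = {s1}
|Sat(EG (q -> (AG (AF b))))| = |{s1}| = 1.

1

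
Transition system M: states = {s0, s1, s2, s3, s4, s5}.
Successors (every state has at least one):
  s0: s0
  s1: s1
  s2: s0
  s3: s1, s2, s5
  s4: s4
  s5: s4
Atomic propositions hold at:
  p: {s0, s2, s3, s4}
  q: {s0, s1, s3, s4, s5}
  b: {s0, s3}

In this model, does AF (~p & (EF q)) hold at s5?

Yes

Sat(~p) = {s1, s5}
EF q: least fixpoint, start Z0 = {s0, s1, s3, s4, s5}, add states with some successor in Z. Z1 = {s0, s1, s2, s3, s4, s5}; fixed.
Sat(EF q) = {s0, s1, s2, s3, s4, s5}
Sat(~p & (EF q)) = {s1, s5}
AF (~p & (EF q)): least fixpoint, start Z0 = {s1, s5}, add states with every successor in Z. Already a fixed point.
Sat(AF (~p & (EF q))) = {s1, s5}
s5 ∈ Sat(AF (~p & (EF q))) = {s1, s5}, so the formula holds at s5.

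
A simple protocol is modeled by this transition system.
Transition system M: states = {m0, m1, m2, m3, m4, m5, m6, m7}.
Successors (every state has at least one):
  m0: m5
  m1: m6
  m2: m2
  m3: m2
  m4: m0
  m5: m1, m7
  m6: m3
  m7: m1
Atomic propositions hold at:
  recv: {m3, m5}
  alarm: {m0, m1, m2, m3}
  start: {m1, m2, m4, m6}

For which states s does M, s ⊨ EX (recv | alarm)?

Sat(recv | alarm) = {m0, m1, m2, m3, m5}
Sat(EX (recv | alarm)) = {s : some successor in {m0, m1, m2, m3, m5}} = {m0, m2, m3, m4, m5, m6, m7}

{m0, m2, m3, m4, m5, m6, m7}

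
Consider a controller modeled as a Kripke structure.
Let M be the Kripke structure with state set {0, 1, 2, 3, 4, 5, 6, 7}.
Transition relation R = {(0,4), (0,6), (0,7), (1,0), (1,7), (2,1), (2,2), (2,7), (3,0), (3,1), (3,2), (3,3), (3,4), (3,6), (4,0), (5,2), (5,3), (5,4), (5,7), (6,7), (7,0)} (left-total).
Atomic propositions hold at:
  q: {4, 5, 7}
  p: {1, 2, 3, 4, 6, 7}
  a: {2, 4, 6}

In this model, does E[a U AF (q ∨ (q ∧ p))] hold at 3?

No

Sat(q ∧ p) = {4, 7}
Sat(q ∨ (q ∧ p)) = {4, 5, 7}
AF (q ∨ (q ∧ p)): least fixpoint, start Z0 = {4, 5, 7}, add states with every successor in Z. Z1 = {4, 5, 6, 7}; Z2 = {0, 4, 5, 6, 7}; Z3 = {0, 1, 4, 5, 6, 7}; fixed.
Sat(AF (q ∨ (q ∧ p))) = {0, 1, 4, 5, 6, 7}
E[a U AF (q ∨ (q ∧ p))]: least fixpoint, start Z0 = Sat(AF (q ∨ (q ∧ p))) = {0, 1, 4, 5, 6, 7}, add states in Sat(a) with some successor in Z. Z1 = {0, 1, 2, 4, 5, 6, 7}; fixed.
Sat(E[a U AF (q ∨ (q ∧ p))]) = {0, 1, 2, 4, 5, 6, 7}
3 ∉ Sat(E[a U AF (q ∨ (q ∧ p))]) = {0, 1, 2, 4, 5, 6, 7}, so the formula does not hold at 3.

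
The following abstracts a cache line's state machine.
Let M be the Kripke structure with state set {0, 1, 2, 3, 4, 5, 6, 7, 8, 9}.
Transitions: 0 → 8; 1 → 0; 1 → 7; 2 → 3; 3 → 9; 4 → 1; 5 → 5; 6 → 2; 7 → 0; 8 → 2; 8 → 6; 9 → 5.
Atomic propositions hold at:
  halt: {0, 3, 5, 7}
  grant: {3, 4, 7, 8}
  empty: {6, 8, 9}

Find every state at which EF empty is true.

EF empty: least fixpoint, start Z0 = {6, 8, 9}, add states with some successor in Z. Z1 = {0, 3, 6, 8, 9}; Z2 = {0, 1, 2, 3, 6, 7, 8, 9}; Z3 = {0, 1, 2, 3, 4, 6, 7, 8, 9}; fixed.
Sat(EF empty) = {0, 1, 2, 3, 4, 6, 7, 8, 9}

{0, 1, 2, 3, 4, 6, 7, 8, 9}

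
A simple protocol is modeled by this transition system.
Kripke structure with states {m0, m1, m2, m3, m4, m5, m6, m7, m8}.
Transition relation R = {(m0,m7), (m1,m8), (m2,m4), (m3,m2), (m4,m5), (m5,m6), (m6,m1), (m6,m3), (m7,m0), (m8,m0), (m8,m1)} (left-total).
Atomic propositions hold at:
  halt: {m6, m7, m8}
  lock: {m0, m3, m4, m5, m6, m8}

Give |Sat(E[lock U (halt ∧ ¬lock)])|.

3

Sat(¬lock) = {m1, m2, m7}
Sat(halt ∧ ¬lock) = {m7}
E[lock U (halt ∧ ¬lock)]: least fixpoint, start Z0 = Sat((halt ∧ ¬lock)) = {m7}, add states in Sat(lock) with some successor in Z. Z1 = {m0, m7}; Z2 = {m0, m7, m8}; fixed.
Sat(E[lock U (halt ∧ ¬lock)]) = {m0, m7, m8}
|Sat(E[lock U (halt ∧ ¬lock)])| = |{m0, m7, m8}| = 3.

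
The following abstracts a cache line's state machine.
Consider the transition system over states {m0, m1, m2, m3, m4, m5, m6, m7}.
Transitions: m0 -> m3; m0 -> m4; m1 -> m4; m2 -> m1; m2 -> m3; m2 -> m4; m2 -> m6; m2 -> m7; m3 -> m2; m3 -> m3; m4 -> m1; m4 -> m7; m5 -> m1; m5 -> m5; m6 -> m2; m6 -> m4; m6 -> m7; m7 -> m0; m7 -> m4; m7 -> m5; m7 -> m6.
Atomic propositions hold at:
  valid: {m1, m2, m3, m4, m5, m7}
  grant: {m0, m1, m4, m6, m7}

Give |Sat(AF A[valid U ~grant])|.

3

Sat(~grant) = {m2, m3, m5}
A[valid U ~grant]: least fixpoint, start Z0 = Sat(~grant) = {m2, m3, m5}, add states in Sat(valid) with every successor in Z. Already a fixed point.
Sat(A[valid U ~grant]) = {m2, m3, m5}
AF A[valid U ~grant]: least fixpoint, start Z0 = {m2, m3, m5}, add states with every successor in Z. Already a fixed point.
Sat(AF A[valid U ~grant]) = {m2, m3, m5}
|Sat(AF A[valid U ~grant])| = |{m2, m3, m5}| = 3.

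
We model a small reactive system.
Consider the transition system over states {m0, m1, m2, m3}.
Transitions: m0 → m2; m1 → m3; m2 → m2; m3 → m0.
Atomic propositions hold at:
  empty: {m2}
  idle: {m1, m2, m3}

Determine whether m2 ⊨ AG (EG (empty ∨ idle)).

Sat(empty ∨ idle) = {m1, m2, m3}
EG (empty ∨ idle): greatest fixpoint, start Z0 = {m1, m2, m3}, keep only states in Sat with some successor in Z. Z1 = {m1, m2}; Z2 = {m2}; fixed.
Sat(EG (empty ∨ idle)) = {m2}
AG (EG (empty ∨ idle)): greatest fixpoint, start Z0 = {m2}, keep only states in Sat with every successor in Z. Already a fixed point.
Sat(AG (EG (empty ∨ idle))) = {m2}
m2 ∈ Sat(AG (EG (empty ∨ idle))) = {m2}, so the formula holds at m2.

Yes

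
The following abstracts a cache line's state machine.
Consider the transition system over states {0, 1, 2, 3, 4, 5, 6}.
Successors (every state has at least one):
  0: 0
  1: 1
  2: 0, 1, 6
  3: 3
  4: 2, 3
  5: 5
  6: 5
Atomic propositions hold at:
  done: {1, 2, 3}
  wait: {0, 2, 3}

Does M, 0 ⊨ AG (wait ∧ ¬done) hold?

Yes

Sat(¬done) = {0, 4, 5, 6}
Sat(wait ∧ ¬done) = {0}
AG (wait ∧ ¬done): greatest fixpoint, start Z0 = {0}, keep only states in Sat with every successor in Z. Already a fixed point.
Sat(AG (wait ∧ ¬done)) = {0}
0 ∈ Sat(AG (wait ∧ ¬done)) = {0}, so the formula holds at 0.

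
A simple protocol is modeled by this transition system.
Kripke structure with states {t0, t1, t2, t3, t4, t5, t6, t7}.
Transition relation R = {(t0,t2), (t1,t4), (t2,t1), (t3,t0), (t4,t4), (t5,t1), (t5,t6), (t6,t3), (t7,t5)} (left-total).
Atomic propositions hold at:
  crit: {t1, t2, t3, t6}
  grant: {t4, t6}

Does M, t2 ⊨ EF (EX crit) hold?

Sat(EX crit) = {s : some successor in {t1, t2, t3, t6}} = {t0, t2, t5, t6}
EF (EX crit): least fixpoint, start Z0 = {t0, t2, t5, t6}, add states with some successor in Z. Z1 = {t0, t2, t3, t5, t6, t7}; fixed.
Sat(EF (EX crit)) = {t0, t2, t3, t5, t6, t7}
t2 ∈ Sat(EF (EX crit)) = {t0, t2, t3, t5, t6, t7}, so the formula holds at t2.

Yes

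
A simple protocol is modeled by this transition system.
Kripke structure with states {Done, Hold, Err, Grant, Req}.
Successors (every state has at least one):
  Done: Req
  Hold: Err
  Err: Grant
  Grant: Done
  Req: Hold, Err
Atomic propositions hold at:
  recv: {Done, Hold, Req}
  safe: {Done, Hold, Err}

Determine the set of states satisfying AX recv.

Sat(AX recv) = {s : every successor in {Done, Hold, Req}} = {Done, Grant}

{Done, Grant}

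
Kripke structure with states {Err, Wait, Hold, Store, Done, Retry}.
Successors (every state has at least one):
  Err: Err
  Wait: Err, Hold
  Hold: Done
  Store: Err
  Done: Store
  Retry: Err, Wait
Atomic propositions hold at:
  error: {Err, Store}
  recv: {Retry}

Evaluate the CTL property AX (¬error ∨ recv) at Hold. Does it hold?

Sat(¬error) = {Wait, Hold, Done, Retry}
Sat(¬error ∨ recv) = {Wait, Hold, Done, Retry}
Sat(AX (¬error ∨ recv)) = {s : every successor in {Wait, Hold, Done, Retry}} = {Hold}
Hold ∈ Sat(AX (¬error ∨ recv)) = {Hold}, so the formula holds at Hold.

Yes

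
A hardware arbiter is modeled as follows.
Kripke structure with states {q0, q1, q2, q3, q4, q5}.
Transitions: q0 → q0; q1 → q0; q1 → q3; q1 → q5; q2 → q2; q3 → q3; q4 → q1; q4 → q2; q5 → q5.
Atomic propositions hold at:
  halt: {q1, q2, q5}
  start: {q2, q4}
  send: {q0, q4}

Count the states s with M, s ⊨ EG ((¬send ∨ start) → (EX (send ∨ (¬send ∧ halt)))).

Sat(¬send) = {q1, q2, q3, q5}
Sat(¬send ∨ start) = {q1, q2, q3, q4, q5}
Sat(¬send ∧ halt) = {q1, q2, q5}
Sat(send ∨ (¬send ∧ halt)) = {q0, q1, q2, q4, q5}
Sat(EX (send ∨ (¬send ∧ halt))) = {s : some successor in {q0, q1, q2, q4, q5}} = {q0, q1, q2, q4, q5}
Sat((¬send ∨ start) → (EX (send ∨ (¬send ∧ halt)))) = {q0, q1, q2, q4, q5}
EG ((¬send ∨ start) → (EX (send ∨ (¬send ∧ halt)))): greatest fixpoint, start Z0 = {q0, q1, q2, q4, q5}, keep only states in Sat with some successor in Z. Already a fixed point.
Sat(EG ((¬send ∨ start) → (EX (send ∨ (¬send ∧ halt))))) = {q0, q1, q2, q4, q5}
|Sat(EG ((¬send ∨ start) → (EX (send ∨ (¬send ∧ halt)))))| = |{q0, q1, q2, q4, q5}| = 5.

5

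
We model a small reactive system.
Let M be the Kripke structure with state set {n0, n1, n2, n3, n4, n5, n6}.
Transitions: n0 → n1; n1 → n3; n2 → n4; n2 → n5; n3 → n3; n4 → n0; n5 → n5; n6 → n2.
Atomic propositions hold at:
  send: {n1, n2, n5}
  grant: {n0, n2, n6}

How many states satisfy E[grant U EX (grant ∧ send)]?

1

Sat(grant ∧ send) = {n2}
Sat(EX (grant ∧ send)) = {s : some successor in {n2}} = {n6}
E[grant U EX (grant ∧ send)]: least fixpoint, start Z0 = Sat(EX (grant ∧ send)) = {n6}, add states in Sat(grant) with some successor in Z. Already a fixed point.
Sat(E[grant U EX (grant ∧ send)]) = {n6}
|Sat(E[grant U EX (grant ∧ send)])| = |{n6}| = 1.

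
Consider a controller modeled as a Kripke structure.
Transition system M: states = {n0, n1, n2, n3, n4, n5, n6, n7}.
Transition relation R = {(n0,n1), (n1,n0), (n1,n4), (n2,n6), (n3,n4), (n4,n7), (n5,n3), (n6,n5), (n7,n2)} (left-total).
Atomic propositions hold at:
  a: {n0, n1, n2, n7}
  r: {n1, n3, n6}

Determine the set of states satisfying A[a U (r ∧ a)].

{n0, n1}

Sat(r ∧ a) = {n1}
A[a U (r ∧ a)]: least fixpoint, start Z0 = Sat((r ∧ a)) = {n1}, add states in Sat(a) with every successor in Z. Z1 = {n0, n1}; fixed.
Sat(A[a U (r ∧ a)]) = {n0, n1}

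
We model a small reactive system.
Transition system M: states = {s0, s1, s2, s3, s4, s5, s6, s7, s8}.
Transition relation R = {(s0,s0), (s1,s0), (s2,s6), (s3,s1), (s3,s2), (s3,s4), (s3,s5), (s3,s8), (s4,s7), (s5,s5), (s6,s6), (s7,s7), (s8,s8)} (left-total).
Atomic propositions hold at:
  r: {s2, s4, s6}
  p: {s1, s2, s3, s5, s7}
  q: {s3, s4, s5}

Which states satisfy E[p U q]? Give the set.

{s3, s4, s5}

E[p U q]: least fixpoint, start Z0 = Sat(q) = {s3, s4, s5}, add states in Sat(p) with some successor in Z. Already a fixed point.
Sat(E[p U q]) = {s3, s4, s5}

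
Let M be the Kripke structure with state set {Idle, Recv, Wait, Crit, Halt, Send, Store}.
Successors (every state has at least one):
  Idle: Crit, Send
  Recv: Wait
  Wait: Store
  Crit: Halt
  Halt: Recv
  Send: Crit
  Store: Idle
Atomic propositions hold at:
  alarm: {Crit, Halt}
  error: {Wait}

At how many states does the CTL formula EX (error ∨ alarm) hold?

4

Sat(error ∨ alarm) = {Wait, Crit, Halt}
Sat(EX (error ∨ alarm)) = {s : some successor in {Wait, Crit, Halt}} = {Idle, Recv, Crit, Send}
|Sat(EX (error ∨ alarm))| = |{Idle, Recv, Crit, Send}| = 4.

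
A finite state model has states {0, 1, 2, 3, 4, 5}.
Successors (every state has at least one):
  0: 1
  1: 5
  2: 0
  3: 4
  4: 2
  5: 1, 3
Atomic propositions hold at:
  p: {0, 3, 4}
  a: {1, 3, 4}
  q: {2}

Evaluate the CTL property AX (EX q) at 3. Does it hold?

Yes

Sat(EX q) = {s : some successor in {2}} = {4}
Sat(AX (EX q)) = {s : every successor in {4}} = {3}
3 ∈ Sat(AX (EX q)) = {3}, so the formula holds at 3.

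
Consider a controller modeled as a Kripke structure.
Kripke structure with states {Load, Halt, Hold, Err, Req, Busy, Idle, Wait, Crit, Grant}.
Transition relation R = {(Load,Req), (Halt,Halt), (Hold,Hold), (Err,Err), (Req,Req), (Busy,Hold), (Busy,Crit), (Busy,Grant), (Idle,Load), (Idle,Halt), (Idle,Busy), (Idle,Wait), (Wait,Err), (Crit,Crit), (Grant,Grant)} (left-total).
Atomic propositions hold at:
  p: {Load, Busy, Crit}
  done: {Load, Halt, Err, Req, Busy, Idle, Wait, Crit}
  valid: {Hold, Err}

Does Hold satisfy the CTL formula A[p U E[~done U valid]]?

Yes

Sat(~done) = {Hold, Grant}
E[~done U valid]: least fixpoint, start Z0 = Sat(valid) = {Hold, Err}, add states in Sat(~done) with some successor in Z. Already a fixed point.
Sat(E[~done U valid]) = {Hold, Err}
A[p U E[~done U valid]]: least fixpoint, start Z0 = Sat(E[~done U valid]) = {Hold, Err}, add states in Sat(p) with every successor in Z. Already a fixed point.
Sat(A[p U E[~done U valid]]) = {Hold, Err}
Hold ∈ Sat(A[p U E[~done U valid]]) = {Hold, Err}, so the formula holds at Hold.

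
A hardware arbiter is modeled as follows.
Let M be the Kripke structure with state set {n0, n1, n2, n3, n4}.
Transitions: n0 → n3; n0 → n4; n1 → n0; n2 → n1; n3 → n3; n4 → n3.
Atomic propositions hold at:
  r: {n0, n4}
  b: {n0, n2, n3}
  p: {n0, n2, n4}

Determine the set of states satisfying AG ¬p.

{n3}

Sat(¬p) = {n1, n3}
AG ¬p: greatest fixpoint, start Z0 = {n1, n3}, keep only states in Sat with every successor in Z. Z1 = {n3}; fixed.
Sat(AG ¬p) = {n3}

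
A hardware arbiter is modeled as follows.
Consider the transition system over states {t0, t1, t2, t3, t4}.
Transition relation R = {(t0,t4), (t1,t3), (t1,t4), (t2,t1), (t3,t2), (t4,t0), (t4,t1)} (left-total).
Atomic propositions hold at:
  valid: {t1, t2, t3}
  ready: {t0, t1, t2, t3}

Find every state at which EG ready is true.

EG ready: greatest fixpoint, start Z0 = {t0, t1, t2, t3}, keep only states in Sat with some successor in Z. Z1 = {t1, t2, t3}; fixed.
Sat(EG ready) = {t1, t2, t3}

{t1, t2, t3}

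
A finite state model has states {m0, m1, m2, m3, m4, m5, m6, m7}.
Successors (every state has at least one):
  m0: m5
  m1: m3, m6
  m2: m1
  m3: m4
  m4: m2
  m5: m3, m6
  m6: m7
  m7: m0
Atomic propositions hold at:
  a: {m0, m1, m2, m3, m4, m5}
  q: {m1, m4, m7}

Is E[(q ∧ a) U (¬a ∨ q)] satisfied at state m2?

No

Sat(q ∧ a) = {m1, m4}
Sat(¬a) = {m6, m7}
Sat(¬a ∨ q) = {m1, m4, m6, m7}
E[(q ∧ a) U (¬a ∨ q)]: least fixpoint, start Z0 = Sat((¬a ∨ q)) = {m1, m4, m6, m7}, add states in Sat(q ∧ a) with some successor in Z. Already a fixed point.
Sat(E[(q ∧ a) U (¬a ∨ q)]) = {m1, m4, m6, m7}
m2 ∉ Sat(E[(q ∧ a) U (¬a ∨ q)]) = {m1, m4, m6, m7}, so the formula does not hold at m2.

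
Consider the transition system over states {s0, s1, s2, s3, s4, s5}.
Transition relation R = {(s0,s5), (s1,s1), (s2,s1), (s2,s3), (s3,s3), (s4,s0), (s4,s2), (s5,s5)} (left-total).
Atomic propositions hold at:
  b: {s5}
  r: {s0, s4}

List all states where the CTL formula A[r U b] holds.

{s0, s5}

A[r U b]: least fixpoint, start Z0 = Sat(b) = {s5}, add states in Sat(r) with every successor in Z. Z1 = {s0, s5}; fixed.
Sat(A[r U b]) = {s0, s5}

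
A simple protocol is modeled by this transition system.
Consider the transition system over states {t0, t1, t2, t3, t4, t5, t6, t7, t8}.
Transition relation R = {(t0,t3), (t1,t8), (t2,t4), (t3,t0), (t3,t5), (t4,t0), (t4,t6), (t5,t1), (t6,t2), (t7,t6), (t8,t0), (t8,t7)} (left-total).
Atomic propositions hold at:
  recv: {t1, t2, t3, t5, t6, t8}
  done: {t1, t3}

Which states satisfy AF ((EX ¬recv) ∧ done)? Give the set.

Sat(¬recv) = {t0, t4, t7}
Sat(EX ¬recv) = {s : some successor in {t0, t4, t7}} = {t2, t3, t4, t8}
Sat((EX ¬recv) ∧ done) = {t3}
AF ((EX ¬recv) ∧ done): least fixpoint, start Z0 = {t3}, add states with every successor in Z. Z1 = {t0, t3}; fixed.
Sat(AF ((EX ¬recv) ∧ done)) = {t0, t3}

{t0, t3}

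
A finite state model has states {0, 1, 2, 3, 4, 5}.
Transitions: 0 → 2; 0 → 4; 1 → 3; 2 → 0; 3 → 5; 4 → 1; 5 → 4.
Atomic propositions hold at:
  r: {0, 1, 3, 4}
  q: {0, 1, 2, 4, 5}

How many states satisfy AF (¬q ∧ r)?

4

Sat(¬q) = {3}
Sat(¬q ∧ r) = {3}
AF (¬q ∧ r): least fixpoint, start Z0 = {3}, add states with every successor in Z. Z1 = {1, 3}; Z2 = {1, 3, 4}; Z3 = {1, 3, 4, 5}; fixed.
Sat(AF (¬q ∧ r)) = {1, 3, 4, 5}
|Sat(AF (¬q ∧ r))| = |{1, 3, 4, 5}| = 4.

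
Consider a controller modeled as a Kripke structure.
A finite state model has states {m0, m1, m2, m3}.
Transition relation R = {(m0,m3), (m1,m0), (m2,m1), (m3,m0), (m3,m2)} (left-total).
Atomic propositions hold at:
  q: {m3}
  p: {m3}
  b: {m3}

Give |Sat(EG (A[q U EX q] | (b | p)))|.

2

Sat(EX q) = {s : some successor in {m3}} = {m0}
A[q U EX q]: least fixpoint, start Z0 = Sat(EX q) = {m0}, add states in Sat(q) with every successor in Z. Already a fixed point.
Sat(A[q U EX q]) = {m0}
Sat(b | p) = {m3}
Sat(A[q U EX q] | (b | p)) = {m0, m3}
EG (A[q U EX q] | (b | p)): greatest fixpoint, start Z0 = {m0, m3}, keep only states in Sat with some successor in Z. Already a fixed point.
Sat(EG (A[q U EX q] | (b | p))) = {m0, m3}
|Sat(EG (A[q U EX q] | (b | p)))| = |{m0, m3}| = 2.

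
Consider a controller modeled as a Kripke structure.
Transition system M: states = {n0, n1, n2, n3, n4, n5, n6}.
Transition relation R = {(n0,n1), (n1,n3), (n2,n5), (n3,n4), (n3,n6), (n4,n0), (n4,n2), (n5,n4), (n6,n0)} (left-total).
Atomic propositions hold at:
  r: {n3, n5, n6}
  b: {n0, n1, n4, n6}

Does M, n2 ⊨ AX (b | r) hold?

Sat(b | r) = {n0, n1, n3, n4, n5, n6}
Sat(AX (b | r)) = {s : every successor in {n0, n1, n3, n4, n5, n6}} = {n0, n1, n2, n3, n5, n6}
n2 ∈ Sat(AX (b | r)) = {n0, n1, n2, n3, n5, n6}, so the formula holds at n2.

Yes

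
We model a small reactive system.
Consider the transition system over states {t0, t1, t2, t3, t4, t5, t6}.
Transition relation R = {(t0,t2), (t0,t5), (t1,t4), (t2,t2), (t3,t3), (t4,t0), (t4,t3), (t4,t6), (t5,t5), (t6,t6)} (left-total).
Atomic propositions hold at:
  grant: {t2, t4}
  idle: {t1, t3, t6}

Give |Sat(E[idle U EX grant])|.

3

Sat(EX grant) = {s : some successor in {t2, t4}} = {t0, t1, t2}
E[idle U EX grant]: least fixpoint, start Z0 = Sat(EX grant) = {t0, t1, t2}, add states in Sat(idle) with some successor in Z. Already a fixed point.
Sat(E[idle U EX grant]) = {t0, t1, t2}
|Sat(E[idle U EX grant])| = |{t0, t1, t2}| = 3.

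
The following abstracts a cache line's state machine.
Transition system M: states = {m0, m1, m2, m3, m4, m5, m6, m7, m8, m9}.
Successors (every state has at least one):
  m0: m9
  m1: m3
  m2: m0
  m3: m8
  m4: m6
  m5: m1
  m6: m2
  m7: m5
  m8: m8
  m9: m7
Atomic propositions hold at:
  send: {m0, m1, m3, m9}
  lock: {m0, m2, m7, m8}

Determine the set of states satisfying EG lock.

EG lock: greatest fixpoint, start Z0 = {m0, m2, m7, m8}, keep only states in Sat with some successor in Z. Z1 = {m2, m8}; Z2 = {m8}; fixed.
Sat(EG lock) = {m8}

{m8}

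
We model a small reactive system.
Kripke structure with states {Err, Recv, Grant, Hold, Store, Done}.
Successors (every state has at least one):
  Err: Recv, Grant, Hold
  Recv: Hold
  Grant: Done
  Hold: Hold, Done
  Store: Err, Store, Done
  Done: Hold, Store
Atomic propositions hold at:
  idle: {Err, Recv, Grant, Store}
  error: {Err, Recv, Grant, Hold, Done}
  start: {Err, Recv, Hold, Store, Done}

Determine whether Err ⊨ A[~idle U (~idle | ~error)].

Sat(~idle) = {Hold, Done}
Sat(~error) = {Store}
Sat(~idle | ~error) = {Hold, Store, Done}
A[~idle U (~idle | ~error)]: least fixpoint, start Z0 = Sat((~idle | ~error)) = {Hold, Store, Done}, add states in Sat(~idle) with every successor in Z. Already a fixed point.
Sat(A[~idle U (~idle | ~error)]) = {Hold, Store, Done}
Err ∉ Sat(A[~idle U (~idle | ~error)]) = {Hold, Store, Done}, so the formula does not hold at Err.

No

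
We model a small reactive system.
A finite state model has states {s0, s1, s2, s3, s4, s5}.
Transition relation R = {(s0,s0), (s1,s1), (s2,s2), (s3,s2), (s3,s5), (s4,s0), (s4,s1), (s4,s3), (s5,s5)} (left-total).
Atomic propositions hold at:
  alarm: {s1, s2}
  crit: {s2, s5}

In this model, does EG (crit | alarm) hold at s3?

Sat(crit | alarm) = {s1, s2, s5}
EG (crit | alarm): greatest fixpoint, start Z0 = {s1, s2, s5}, keep only states in Sat with some successor in Z. Already a fixed point.
Sat(EG (crit | alarm)) = {s1, s2, s5}
s3 ∉ Sat(EG (crit | alarm)) = {s1, s2, s5}, so the formula does not hold at s3.

No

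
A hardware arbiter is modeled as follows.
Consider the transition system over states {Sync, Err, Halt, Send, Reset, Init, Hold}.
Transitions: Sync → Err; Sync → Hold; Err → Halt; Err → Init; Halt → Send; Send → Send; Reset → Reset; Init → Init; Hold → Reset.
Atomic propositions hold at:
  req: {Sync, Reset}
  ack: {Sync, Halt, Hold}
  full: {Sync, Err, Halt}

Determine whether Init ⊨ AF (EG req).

No

EG req: greatest fixpoint, start Z0 = {Sync, Reset}, keep only states in Sat with some successor in Z. Z1 = {Reset}; fixed.
Sat(EG req) = {Reset}
AF (EG req): least fixpoint, start Z0 = {Reset}, add states with every successor in Z. Z1 = {Reset, Hold}; fixed.
Sat(AF (EG req)) = {Reset, Hold}
Init ∉ Sat(AF (EG req)) = {Reset, Hold}, so the formula does not hold at Init.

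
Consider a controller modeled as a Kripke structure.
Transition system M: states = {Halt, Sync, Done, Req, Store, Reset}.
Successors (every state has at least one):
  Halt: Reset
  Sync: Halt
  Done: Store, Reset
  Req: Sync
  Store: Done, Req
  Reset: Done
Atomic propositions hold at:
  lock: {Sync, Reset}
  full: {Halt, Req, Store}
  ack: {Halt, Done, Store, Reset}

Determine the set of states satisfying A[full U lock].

A[full U lock]: least fixpoint, start Z0 = Sat(lock) = {Sync, Reset}, add states in Sat(full) with every successor in Z. Z1 = {Halt, Sync, Req, Reset}; fixed.
Sat(A[full U lock]) = {Halt, Sync, Req, Reset}

{Halt, Sync, Req, Reset}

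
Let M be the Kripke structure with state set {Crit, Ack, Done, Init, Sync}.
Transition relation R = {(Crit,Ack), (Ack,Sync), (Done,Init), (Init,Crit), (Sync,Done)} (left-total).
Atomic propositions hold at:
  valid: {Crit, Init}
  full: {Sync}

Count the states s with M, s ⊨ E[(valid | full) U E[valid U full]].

1

Sat(valid | full) = {Crit, Init, Sync}
E[valid U full]: least fixpoint, start Z0 = Sat(full) = {Sync}, add states in Sat(valid) with some successor in Z. Already a fixed point.
Sat(E[valid U full]) = {Sync}
E[(valid | full) U E[valid U full]]: least fixpoint, start Z0 = Sat(E[valid U full]) = {Sync}, add states in Sat(valid | full) with some successor in Z. Already a fixed point.
Sat(E[(valid | full) U E[valid U full]]) = {Sync}
|Sat(E[(valid | full) U E[valid U full]])| = |{Sync}| = 1.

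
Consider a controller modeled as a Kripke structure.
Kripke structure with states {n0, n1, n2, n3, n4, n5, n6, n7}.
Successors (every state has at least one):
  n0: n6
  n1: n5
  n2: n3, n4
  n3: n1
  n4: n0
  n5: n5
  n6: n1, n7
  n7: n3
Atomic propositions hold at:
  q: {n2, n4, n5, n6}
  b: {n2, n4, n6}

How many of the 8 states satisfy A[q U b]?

3

A[q U b]: least fixpoint, start Z0 = Sat(b) = {n2, n4, n6}, add states in Sat(q) with every successor in Z. Already a fixed point.
Sat(A[q U b]) = {n2, n4, n6}
|Sat(A[q U b])| = |{n2, n4, n6}| = 3.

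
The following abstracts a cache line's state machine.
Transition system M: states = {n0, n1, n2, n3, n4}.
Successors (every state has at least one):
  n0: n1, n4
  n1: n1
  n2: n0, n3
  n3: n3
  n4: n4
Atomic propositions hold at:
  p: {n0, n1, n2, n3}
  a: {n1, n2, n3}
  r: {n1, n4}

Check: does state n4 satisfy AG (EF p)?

No

EF p: least fixpoint, start Z0 = {n0, n1, n2, n3}, add states with some successor in Z. Already a fixed point.
Sat(EF p) = {n0, n1, n2, n3}
AG (EF p): greatest fixpoint, start Z0 = {n0, n1, n2, n3}, keep only states in Sat with every successor in Z. Z1 = {n1, n2, n3}; Z2 = {n1, n3}; fixed.
Sat(AG (EF p)) = {n1, n3}
n4 ∉ Sat(AG (EF p)) = {n1, n3}, so the formula does not hold at n4.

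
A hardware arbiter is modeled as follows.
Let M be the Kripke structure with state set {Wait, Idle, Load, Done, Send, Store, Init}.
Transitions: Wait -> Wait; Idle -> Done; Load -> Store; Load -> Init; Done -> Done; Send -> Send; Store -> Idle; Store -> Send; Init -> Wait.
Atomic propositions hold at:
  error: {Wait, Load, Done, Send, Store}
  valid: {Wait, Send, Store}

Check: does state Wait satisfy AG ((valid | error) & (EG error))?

Yes

Sat(valid | error) = {Wait, Load, Done, Send, Store}
EG error: greatest fixpoint, start Z0 = {Wait, Load, Done, Send, Store}, keep only states in Sat with some successor in Z. Already a fixed point.
Sat(EG error) = {Wait, Load, Done, Send, Store}
Sat((valid | error) & (EG error)) = {Wait, Load, Done, Send, Store}
AG ((valid | error) & (EG error)): greatest fixpoint, start Z0 = {Wait, Load, Done, Send, Store}, keep only states in Sat with every successor in Z. Z1 = {Wait, Done, Send}; fixed.
Sat(AG ((valid | error) & (EG error))) = {Wait, Done, Send}
Wait ∈ Sat(AG ((valid | error) & (EG error))) = {Wait, Done, Send}, so the formula holds at Wait.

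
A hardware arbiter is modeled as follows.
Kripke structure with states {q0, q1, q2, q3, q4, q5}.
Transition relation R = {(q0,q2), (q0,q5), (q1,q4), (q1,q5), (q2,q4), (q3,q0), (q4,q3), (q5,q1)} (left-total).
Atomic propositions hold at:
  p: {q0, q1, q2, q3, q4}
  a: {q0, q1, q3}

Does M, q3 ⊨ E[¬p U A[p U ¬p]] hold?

Sat(¬p) = {q5}
A[p U ¬p]: least fixpoint, start Z0 = Sat(¬p) = {q5}, add states in Sat(p) with every successor in Z. Already a fixed point.
Sat(A[p U ¬p]) = {q5}
E[¬p U A[p U ¬p]]: least fixpoint, start Z0 = Sat(A[p U ¬p]) = {q5}, add states in Sat(¬p) with some successor in Z. Already a fixed point.
Sat(E[¬p U A[p U ¬p]]) = {q5}
q3 ∉ Sat(E[¬p U A[p U ¬p]]) = {q5}, so the formula does not hold at q3.

No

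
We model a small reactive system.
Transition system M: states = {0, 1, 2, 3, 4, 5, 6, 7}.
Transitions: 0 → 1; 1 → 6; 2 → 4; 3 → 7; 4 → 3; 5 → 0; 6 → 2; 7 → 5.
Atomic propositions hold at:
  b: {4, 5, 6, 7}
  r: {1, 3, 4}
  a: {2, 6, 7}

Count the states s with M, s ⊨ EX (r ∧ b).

1

Sat(r ∧ b) = {4}
Sat(EX (r ∧ b)) = {s : some successor in {4}} = {2}
|Sat(EX (r ∧ b))| = |{2}| = 1.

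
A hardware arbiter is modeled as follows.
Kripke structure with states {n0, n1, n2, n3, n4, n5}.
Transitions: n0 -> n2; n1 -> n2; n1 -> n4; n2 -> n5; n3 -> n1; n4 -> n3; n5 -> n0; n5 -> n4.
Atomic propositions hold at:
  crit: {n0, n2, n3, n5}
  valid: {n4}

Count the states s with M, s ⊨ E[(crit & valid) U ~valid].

Sat(crit & valid) = ∅
Sat(~valid) = {n0, n1, n2, n3, n5}
E[(crit & valid) U ~valid]: least fixpoint, start Z0 = Sat(~valid) = {n0, n1, n2, n3, n5}, add states in Sat(crit & valid) with some successor in Z. Already a fixed point.
Sat(E[(crit & valid) U ~valid]) = {n0, n1, n2, n3, n5}
|Sat(E[(crit & valid) U ~valid])| = |{n0, n1, n2, n3, n5}| = 5.

5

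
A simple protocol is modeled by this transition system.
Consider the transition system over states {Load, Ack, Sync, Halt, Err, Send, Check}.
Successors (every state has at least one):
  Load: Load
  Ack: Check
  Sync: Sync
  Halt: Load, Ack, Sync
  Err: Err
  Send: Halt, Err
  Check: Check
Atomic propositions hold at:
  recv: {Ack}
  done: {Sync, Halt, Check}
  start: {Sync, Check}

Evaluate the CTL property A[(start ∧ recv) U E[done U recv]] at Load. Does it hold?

No

Sat(start ∧ recv) = ∅
E[done U recv]: least fixpoint, start Z0 = Sat(recv) = {Ack}, add states in Sat(done) with some successor in Z. Z1 = {Ack, Halt}; fixed.
Sat(E[done U recv]) = {Ack, Halt}
A[(start ∧ recv) U E[done U recv]]: least fixpoint, start Z0 = Sat(E[done U recv]) = {Ack, Halt}, add states in Sat(start ∧ recv) with every successor in Z. Already a fixed point.
Sat(A[(start ∧ recv) U E[done U recv]]) = {Ack, Halt}
Load ∉ Sat(A[(start ∧ recv) U E[done U recv]]) = {Ack, Halt}, so the formula does not hold at Load.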